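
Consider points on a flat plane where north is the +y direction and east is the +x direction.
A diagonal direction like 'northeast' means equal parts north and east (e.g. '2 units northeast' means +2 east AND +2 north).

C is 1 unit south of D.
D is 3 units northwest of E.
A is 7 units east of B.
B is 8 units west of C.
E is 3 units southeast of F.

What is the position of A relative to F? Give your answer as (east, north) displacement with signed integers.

Place F at the origin (east=0, north=0).
  E is 3 units southeast of F: delta (east=+3, north=-3); E at (east=3, north=-3).
  D is 3 units northwest of E: delta (east=-3, north=+3); D at (east=0, north=0).
  C is 1 unit south of D: delta (east=+0, north=-1); C at (east=0, north=-1).
  B is 8 units west of C: delta (east=-8, north=+0); B at (east=-8, north=-1).
  A is 7 units east of B: delta (east=+7, north=+0); A at (east=-1, north=-1).
Therefore A relative to F: (east=-1, north=-1).

Answer: A is at (east=-1, north=-1) relative to F.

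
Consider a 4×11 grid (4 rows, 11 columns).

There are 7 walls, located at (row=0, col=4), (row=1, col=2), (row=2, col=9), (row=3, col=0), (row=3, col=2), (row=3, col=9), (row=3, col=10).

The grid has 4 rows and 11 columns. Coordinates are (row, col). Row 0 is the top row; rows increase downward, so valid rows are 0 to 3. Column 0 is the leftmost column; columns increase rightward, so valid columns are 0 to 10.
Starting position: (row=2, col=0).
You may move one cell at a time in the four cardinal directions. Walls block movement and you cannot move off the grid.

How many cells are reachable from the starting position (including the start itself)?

Answer: Reachable cells: 37

Derivation:
BFS flood-fill from (row=2, col=0):
  Distance 0: (row=2, col=0)
  Distance 1: (row=1, col=0), (row=2, col=1)
  Distance 2: (row=0, col=0), (row=1, col=1), (row=2, col=2), (row=3, col=1)
  Distance 3: (row=0, col=1), (row=2, col=3)
  Distance 4: (row=0, col=2), (row=1, col=3), (row=2, col=4), (row=3, col=3)
  Distance 5: (row=0, col=3), (row=1, col=4), (row=2, col=5), (row=3, col=4)
  Distance 6: (row=1, col=5), (row=2, col=6), (row=3, col=5)
  Distance 7: (row=0, col=5), (row=1, col=6), (row=2, col=7), (row=3, col=6)
  Distance 8: (row=0, col=6), (row=1, col=7), (row=2, col=8), (row=3, col=7)
  Distance 9: (row=0, col=7), (row=1, col=8), (row=3, col=8)
  Distance 10: (row=0, col=8), (row=1, col=9)
  Distance 11: (row=0, col=9), (row=1, col=10)
  Distance 12: (row=0, col=10), (row=2, col=10)
Total reachable: 37 (grid has 37 open cells total)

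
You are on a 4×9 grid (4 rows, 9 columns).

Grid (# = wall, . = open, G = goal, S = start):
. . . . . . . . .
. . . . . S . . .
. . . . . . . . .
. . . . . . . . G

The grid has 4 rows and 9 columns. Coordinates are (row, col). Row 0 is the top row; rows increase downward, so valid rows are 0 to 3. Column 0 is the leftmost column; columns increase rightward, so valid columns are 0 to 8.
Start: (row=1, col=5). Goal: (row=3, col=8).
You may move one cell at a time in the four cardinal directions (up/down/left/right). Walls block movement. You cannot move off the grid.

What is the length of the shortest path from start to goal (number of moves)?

Answer: Shortest path length: 5

Derivation:
BFS from (row=1, col=5) until reaching (row=3, col=8):
  Distance 0: (row=1, col=5)
  Distance 1: (row=0, col=5), (row=1, col=4), (row=1, col=6), (row=2, col=5)
  Distance 2: (row=0, col=4), (row=0, col=6), (row=1, col=3), (row=1, col=7), (row=2, col=4), (row=2, col=6), (row=3, col=5)
  Distance 3: (row=0, col=3), (row=0, col=7), (row=1, col=2), (row=1, col=8), (row=2, col=3), (row=2, col=7), (row=3, col=4), (row=3, col=6)
  Distance 4: (row=0, col=2), (row=0, col=8), (row=1, col=1), (row=2, col=2), (row=2, col=8), (row=3, col=3), (row=3, col=7)
  Distance 5: (row=0, col=1), (row=1, col=0), (row=2, col=1), (row=3, col=2), (row=3, col=8)  <- goal reached here
One shortest path (5 moves): (row=1, col=5) -> (row=1, col=6) -> (row=1, col=7) -> (row=1, col=8) -> (row=2, col=8) -> (row=3, col=8)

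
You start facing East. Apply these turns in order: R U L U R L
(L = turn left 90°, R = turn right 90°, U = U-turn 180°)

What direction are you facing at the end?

Start: East
  R (right (90° clockwise)) -> South
  U (U-turn (180°)) -> North
  L (left (90° counter-clockwise)) -> West
  U (U-turn (180°)) -> East
  R (right (90° clockwise)) -> South
  L (left (90° counter-clockwise)) -> East
Final: East

Answer: Final heading: East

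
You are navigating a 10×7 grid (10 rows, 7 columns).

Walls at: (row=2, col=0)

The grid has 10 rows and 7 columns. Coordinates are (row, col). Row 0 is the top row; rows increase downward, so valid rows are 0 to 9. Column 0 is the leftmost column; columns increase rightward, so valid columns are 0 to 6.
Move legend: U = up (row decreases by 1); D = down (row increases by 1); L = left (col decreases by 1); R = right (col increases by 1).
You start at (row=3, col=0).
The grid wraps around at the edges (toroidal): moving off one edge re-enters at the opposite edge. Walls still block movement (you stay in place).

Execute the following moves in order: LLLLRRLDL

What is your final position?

Start: (row=3, col=0)
  L (left): (row=3, col=0) -> (row=3, col=6)
  L (left): (row=3, col=6) -> (row=3, col=5)
  L (left): (row=3, col=5) -> (row=3, col=4)
  L (left): (row=3, col=4) -> (row=3, col=3)
  R (right): (row=3, col=3) -> (row=3, col=4)
  R (right): (row=3, col=4) -> (row=3, col=5)
  L (left): (row=3, col=5) -> (row=3, col=4)
  D (down): (row=3, col=4) -> (row=4, col=4)
  L (left): (row=4, col=4) -> (row=4, col=3)
Final: (row=4, col=3)

Answer: Final position: (row=4, col=3)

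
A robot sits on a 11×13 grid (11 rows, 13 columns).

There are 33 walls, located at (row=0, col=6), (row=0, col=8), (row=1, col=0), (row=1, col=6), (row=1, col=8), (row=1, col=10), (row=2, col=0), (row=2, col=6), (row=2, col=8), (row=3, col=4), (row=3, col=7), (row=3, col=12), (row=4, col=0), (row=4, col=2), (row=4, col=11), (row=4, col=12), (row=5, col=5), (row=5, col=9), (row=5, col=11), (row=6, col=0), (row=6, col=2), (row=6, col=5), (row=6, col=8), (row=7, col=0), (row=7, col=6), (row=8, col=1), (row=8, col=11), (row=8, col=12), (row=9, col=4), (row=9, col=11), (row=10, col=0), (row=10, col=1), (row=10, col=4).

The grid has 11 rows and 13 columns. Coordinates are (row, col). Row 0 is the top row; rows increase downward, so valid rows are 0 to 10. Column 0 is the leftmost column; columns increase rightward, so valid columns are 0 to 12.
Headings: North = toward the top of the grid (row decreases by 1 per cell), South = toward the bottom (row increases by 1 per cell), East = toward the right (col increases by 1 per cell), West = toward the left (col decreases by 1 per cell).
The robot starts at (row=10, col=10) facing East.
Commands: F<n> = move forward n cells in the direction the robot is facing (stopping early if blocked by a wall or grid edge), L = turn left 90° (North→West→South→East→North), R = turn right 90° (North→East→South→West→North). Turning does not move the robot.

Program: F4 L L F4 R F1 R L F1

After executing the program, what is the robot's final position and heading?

Answer: Final position: (row=8, col=8), facing North

Derivation:
Start: (row=10, col=10), facing East
  F4: move forward 2/4 (blocked), now at (row=10, col=12)
  L: turn left, now facing North
  L: turn left, now facing West
  F4: move forward 4, now at (row=10, col=8)
  R: turn right, now facing North
  F1: move forward 1, now at (row=9, col=8)
  R: turn right, now facing East
  L: turn left, now facing North
  F1: move forward 1, now at (row=8, col=8)
Final: (row=8, col=8), facing North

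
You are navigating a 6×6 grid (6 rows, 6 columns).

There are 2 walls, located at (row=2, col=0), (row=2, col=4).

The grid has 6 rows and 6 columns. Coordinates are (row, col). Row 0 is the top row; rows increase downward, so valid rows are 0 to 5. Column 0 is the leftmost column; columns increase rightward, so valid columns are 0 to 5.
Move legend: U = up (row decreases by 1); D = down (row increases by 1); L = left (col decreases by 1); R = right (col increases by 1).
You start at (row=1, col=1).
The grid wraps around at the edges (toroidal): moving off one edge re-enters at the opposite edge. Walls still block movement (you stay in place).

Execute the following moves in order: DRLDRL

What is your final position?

Answer: Final position: (row=3, col=1)

Derivation:
Start: (row=1, col=1)
  D (down): (row=1, col=1) -> (row=2, col=1)
  R (right): (row=2, col=1) -> (row=2, col=2)
  L (left): (row=2, col=2) -> (row=2, col=1)
  D (down): (row=2, col=1) -> (row=3, col=1)
  R (right): (row=3, col=1) -> (row=3, col=2)
  L (left): (row=3, col=2) -> (row=3, col=1)
Final: (row=3, col=1)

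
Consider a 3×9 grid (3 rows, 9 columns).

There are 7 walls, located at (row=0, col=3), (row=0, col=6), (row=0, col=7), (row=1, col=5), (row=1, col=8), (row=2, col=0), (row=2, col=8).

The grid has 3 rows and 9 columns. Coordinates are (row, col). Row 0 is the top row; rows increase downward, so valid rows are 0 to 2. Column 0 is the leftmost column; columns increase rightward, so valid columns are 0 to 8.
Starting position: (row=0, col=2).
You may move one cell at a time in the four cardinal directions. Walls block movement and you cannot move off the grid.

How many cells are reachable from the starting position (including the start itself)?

Answer: Reachable cells: 19

Derivation:
BFS flood-fill from (row=0, col=2):
  Distance 0: (row=0, col=2)
  Distance 1: (row=0, col=1), (row=1, col=2)
  Distance 2: (row=0, col=0), (row=1, col=1), (row=1, col=3), (row=2, col=2)
  Distance 3: (row=1, col=0), (row=1, col=4), (row=2, col=1), (row=2, col=3)
  Distance 4: (row=0, col=4), (row=2, col=4)
  Distance 5: (row=0, col=5), (row=2, col=5)
  Distance 6: (row=2, col=6)
  Distance 7: (row=1, col=6), (row=2, col=7)
  Distance 8: (row=1, col=7)
Total reachable: 19 (grid has 20 open cells total)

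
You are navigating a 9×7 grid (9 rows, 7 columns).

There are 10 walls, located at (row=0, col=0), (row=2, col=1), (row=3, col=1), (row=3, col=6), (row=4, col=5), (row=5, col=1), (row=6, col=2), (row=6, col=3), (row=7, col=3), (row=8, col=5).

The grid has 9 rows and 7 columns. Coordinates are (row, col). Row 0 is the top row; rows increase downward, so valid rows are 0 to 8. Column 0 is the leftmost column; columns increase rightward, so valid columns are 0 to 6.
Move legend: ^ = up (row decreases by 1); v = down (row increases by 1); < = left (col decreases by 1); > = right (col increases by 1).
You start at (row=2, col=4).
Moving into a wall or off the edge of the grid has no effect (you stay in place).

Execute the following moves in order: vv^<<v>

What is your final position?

Start: (row=2, col=4)
  v (down): (row=2, col=4) -> (row=3, col=4)
  v (down): (row=3, col=4) -> (row=4, col=4)
  ^ (up): (row=4, col=4) -> (row=3, col=4)
  < (left): (row=3, col=4) -> (row=3, col=3)
  < (left): (row=3, col=3) -> (row=3, col=2)
  v (down): (row=3, col=2) -> (row=4, col=2)
  > (right): (row=4, col=2) -> (row=4, col=3)
Final: (row=4, col=3)

Answer: Final position: (row=4, col=3)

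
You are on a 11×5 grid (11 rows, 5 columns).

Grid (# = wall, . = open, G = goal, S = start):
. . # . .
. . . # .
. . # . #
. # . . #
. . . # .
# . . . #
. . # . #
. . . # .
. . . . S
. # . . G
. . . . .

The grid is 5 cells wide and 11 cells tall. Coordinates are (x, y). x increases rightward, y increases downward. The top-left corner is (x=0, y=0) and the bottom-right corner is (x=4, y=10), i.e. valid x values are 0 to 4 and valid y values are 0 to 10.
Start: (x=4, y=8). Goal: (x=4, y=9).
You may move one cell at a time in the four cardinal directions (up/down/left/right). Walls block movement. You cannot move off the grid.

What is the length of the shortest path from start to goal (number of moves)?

Answer: Shortest path length: 1

Derivation:
BFS from (x=4, y=8) until reaching (x=4, y=9):
  Distance 0: (x=4, y=8)
  Distance 1: (x=4, y=7), (x=3, y=8), (x=4, y=9)  <- goal reached here
One shortest path (1 moves): (x=4, y=8) -> (x=4, y=9)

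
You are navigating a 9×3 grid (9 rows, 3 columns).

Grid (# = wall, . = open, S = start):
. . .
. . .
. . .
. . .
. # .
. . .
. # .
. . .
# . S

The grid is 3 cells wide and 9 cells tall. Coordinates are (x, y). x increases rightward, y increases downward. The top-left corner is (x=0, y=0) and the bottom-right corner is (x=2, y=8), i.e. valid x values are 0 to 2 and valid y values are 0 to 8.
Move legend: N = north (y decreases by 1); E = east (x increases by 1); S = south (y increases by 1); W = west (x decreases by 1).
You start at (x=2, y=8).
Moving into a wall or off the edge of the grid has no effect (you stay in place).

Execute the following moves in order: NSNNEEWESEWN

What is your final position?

Start: (x=2, y=8)
  N (north): (x=2, y=8) -> (x=2, y=7)
  S (south): (x=2, y=7) -> (x=2, y=8)
  N (north): (x=2, y=8) -> (x=2, y=7)
  N (north): (x=2, y=7) -> (x=2, y=6)
  E (east): blocked, stay at (x=2, y=6)
  E (east): blocked, stay at (x=2, y=6)
  W (west): blocked, stay at (x=2, y=6)
  E (east): blocked, stay at (x=2, y=6)
  S (south): (x=2, y=6) -> (x=2, y=7)
  E (east): blocked, stay at (x=2, y=7)
  W (west): (x=2, y=7) -> (x=1, y=7)
  N (north): blocked, stay at (x=1, y=7)
Final: (x=1, y=7)

Answer: Final position: (x=1, y=7)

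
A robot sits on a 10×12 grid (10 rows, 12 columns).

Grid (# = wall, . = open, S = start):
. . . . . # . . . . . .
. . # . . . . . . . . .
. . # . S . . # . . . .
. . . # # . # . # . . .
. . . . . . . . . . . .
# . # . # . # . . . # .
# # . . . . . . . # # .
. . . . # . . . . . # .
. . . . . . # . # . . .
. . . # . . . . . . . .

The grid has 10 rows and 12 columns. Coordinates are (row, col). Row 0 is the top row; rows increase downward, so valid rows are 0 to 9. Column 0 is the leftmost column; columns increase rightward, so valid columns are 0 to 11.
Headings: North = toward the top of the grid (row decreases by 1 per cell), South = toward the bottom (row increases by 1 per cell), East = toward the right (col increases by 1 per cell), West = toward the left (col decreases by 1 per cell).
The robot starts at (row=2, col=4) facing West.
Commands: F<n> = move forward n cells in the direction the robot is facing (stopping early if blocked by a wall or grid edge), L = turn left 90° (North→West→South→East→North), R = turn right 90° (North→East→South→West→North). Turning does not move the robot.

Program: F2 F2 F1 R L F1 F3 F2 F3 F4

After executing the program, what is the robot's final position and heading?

Start: (row=2, col=4), facing West
  F2: move forward 1/2 (blocked), now at (row=2, col=3)
  F2: move forward 0/2 (blocked), now at (row=2, col=3)
  F1: move forward 0/1 (blocked), now at (row=2, col=3)
  R: turn right, now facing North
  L: turn left, now facing West
  F1: move forward 0/1 (blocked), now at (row=2, col=3)
  F3: move forward 0/3 (blocked), now at (row=2, col=3)
  F2: move forward 0/2 (blocked), now at (row=2, col=3)
  F3: move forward 0/3 (blocked), now at (row=2, col=3)
  F4: move forward 0/4 (blocked), now at (row=2, col=3)
Final: (row=2, col=3), facing West

Answer: Final position: (row=2, col=3), facing West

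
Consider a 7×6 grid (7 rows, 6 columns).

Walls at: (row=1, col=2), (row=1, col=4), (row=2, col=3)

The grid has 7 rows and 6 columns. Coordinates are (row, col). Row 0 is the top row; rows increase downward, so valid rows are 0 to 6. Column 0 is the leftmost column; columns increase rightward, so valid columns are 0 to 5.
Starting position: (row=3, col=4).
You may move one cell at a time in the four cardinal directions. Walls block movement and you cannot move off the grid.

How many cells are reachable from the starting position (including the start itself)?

BFS flood-fill from (row=3, col=4):
  Distance 0: (row=3, col=4)
  Distance 1: (row=2, col=4), (row=3, col=3), (row=3, col=5), (row=4, col=4)
  Distance 2: (row=2, col=5), (row=3, col=2), (row=4, col=3), (row=4, col=5), (row=5, col=4)
  Distance 3: (row=1, col=5), (row=2, col=2), (row=3, col=1), (row=4, col=2), (row=5, col=3), (row=5, col=5), (row=6, col=4)
  Distance 4: (row=0, col=5), (row=2, col=1), (row=3, col=0), (row=4, col=1), (row=5, col=2), (row=6, col=3), (row=6, col=5)
  Distance 5: (row=0, col=4), (row=1, col=1), (row=2, col=0), (row=4, col=0), (row=5, col=1), (row=6, col=2)
  Distance 6: (row=0, col=1), (row=0, col=3), (row=1, col=0), (row=5, col=0), (row=6, col=1)
  Distance 7: (row=0, col=0), (row=0, col=2), (row=1, col=3), (row=6, col=0)
Total reachable: 39 (grid has 39 open cells total)

Answer: Reachable cells: 39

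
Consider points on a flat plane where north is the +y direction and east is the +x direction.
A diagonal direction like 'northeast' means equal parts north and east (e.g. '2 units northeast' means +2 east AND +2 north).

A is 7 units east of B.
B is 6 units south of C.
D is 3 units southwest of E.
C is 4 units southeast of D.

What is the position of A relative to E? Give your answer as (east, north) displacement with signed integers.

Answer: A is at (east=8, north=-13) relative to E.

Derivation:
Place E at the origin (east=0, north=0).
  D is 3 units southwest of E: delta (east=-3, north=-3); D at (east=-3, north=-3).
  C is 4 units southeast of D: delta (east=+4, north=-4); C at (east=1, north=-7).
  B is 6 units south of C: delta (east=+0, north=-6); B at (east=1, north=-13).
  A is 7 units east of B: delta (east=+7, north=+0); A at (east=8, north=-13).
Therefore A relative to E: (east=8, north=-13).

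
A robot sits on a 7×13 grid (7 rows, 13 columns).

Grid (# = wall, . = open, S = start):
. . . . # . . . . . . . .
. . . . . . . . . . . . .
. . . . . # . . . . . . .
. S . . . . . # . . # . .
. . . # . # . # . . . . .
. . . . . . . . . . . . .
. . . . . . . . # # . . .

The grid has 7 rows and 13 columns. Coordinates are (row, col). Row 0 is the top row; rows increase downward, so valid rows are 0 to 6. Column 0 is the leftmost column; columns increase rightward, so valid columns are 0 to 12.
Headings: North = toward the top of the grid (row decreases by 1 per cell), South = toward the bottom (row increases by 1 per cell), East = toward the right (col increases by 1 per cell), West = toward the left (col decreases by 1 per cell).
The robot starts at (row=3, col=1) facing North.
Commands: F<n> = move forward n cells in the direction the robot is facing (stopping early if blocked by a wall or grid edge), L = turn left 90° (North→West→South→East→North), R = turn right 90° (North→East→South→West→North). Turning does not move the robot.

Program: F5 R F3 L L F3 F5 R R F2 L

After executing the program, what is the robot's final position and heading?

Start: (row=3, col=1), facing North
  F5: move forward 3/5 (blocked), now at (row=0, col=1)
  R: turn right, now facing East
  F3: move forward 2/3 (blocked), now at (row=0, col=3)
  L: turn left, now facing North
  L: turn left, now facing West
  F3: move forward 3, now at (row=0, col=0)
  F5: move forward 0/5 (blocked), now at (row=0, col=0)
  R: turn right, now facing North
  R: turn right, now facing East
  F2: move forward 2, now at (row=0, col=2)
  L: turn left, now facing North
Final: (row=0, col=2), facing North

Answer: Final position: (row=0, col=2), facing North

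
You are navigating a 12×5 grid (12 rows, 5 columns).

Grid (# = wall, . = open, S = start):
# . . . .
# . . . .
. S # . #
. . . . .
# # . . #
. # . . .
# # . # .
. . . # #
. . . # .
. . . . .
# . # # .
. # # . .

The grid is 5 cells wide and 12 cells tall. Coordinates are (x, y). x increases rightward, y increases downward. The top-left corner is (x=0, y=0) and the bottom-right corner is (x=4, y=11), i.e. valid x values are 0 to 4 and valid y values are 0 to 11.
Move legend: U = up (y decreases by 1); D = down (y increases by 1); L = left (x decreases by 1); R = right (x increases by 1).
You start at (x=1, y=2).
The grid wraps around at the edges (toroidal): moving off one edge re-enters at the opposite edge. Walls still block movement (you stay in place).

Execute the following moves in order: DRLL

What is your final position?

Answer: Final position: (x=0, y=3)

Derivation:
Start: (x=1, y=2)
  D (down): (x=1, y=2) -> (x=1, y=3)
  R (right): (x=1, y=3) -> (x=2, y=3)
  L (left): (x=2, y=3) -> (x=1, y=3)
  L (left): (x=1, y=3) -> (x=0, y=3)
Final: (x=0, y=3)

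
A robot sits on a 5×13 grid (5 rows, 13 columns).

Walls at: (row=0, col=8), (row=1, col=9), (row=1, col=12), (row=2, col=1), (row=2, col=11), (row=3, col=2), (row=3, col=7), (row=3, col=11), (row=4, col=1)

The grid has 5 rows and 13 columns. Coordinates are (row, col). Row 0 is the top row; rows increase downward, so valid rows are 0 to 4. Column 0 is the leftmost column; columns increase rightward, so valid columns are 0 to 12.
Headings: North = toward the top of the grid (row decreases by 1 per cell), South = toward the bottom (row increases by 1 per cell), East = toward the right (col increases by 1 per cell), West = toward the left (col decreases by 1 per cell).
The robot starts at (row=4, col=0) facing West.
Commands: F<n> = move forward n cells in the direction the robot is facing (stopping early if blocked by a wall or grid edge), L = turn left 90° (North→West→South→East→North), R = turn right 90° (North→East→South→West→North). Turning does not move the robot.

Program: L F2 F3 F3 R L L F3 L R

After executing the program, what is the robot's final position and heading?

Answer: Final position: (row=4, col=0), facing East

Derivation:
Start: (row=4, col=0), facing West
  L: turn left, now facing South
  F2: move forward 0/2 (blocked), now at (row=4, col=0)
  F3: move forward 0/3 (blocked), now at (row=4, col=0)
  F3: move forward 0/3 (blocked), now at (row=4, col=0)
  R: turn right, now facing West
  L: turn left, now facing South
  L: turn left, now facing East
  F3: move forward 0/3 (blocked), now at (row=4, col=0)
  L: turn left, now facing North
  R: turn right, now facing East
Final: (row=4, col=0), facing East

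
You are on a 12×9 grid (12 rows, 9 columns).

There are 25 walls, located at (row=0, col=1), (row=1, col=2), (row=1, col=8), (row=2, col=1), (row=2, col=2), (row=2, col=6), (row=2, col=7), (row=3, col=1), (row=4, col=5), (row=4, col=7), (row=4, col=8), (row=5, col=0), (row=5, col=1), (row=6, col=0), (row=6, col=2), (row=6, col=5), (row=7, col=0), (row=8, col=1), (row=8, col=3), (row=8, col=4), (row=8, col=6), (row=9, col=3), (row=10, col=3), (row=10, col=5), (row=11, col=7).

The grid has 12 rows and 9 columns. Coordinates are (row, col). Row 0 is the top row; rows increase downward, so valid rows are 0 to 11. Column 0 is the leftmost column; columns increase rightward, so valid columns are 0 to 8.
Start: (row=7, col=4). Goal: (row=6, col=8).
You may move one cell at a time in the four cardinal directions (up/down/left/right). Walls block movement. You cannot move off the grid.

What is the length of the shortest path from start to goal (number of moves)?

Answer: Shortest path length: 5

Derivation:
BFS from (row=7, col=4) until reaching (row=6, col=8):
  Distance 0: (row=7, col=4)
  Distance 1: (row=6, col=4), (row=7, col=3), (row=7, col=5)
  Distance 2: (row=5, col=4), (row=6, col=3), (row=7, col=2), (row=7, col=6), (row=8, col=5)
  Distance 3: (row=4, col=4), (row=5, col=3), (row=5, col=5), (row=6, col=6), (row=7, col=1), (row=7, col=7), (row=8, col=2), (row=9, col=5)
  Distance 4: (row=3, col=4), (row=4, col=3), (row=5, col=2), (row=5, col=6), (row=6, col=1), (row=6, col=7), (row=7, col=8), (row=8, col=7), (row=9, col=2), (row=9, col=4), (row=9, col=6)
  Distance 5: (row=2, col=4), (row=3, col=3), (row=3, col=5), (row=4, col=2), (row=4, col=6), (row=5, col=7), (row=6, col=8), (row=8, col=8), (row=9, col=1), (row=9, col=7), (row=10, col=2), (row=10, col=4), (row=10, col=6)  <- goal reached here
One shortest path (5 moves): (row=7, col=4) -> (row=7, col=5) -> (row=7, col=6) -> (row=7, col=7) -> (row=7, col=8) -> (row=6, col=8)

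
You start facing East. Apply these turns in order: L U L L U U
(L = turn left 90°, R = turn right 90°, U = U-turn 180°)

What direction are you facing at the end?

Start: East
  L (left (90° counter-clockwise)) -> North
  U (U-turn (180°)) -> South
  L (left (90° counter-clockwise)) -> East
  L (left (90° counter-clockwise)) -> North
  U (U-turn (180°)) -> South
  U (U-turn (180°)) -> North
Final: North

Answer: Final heading: North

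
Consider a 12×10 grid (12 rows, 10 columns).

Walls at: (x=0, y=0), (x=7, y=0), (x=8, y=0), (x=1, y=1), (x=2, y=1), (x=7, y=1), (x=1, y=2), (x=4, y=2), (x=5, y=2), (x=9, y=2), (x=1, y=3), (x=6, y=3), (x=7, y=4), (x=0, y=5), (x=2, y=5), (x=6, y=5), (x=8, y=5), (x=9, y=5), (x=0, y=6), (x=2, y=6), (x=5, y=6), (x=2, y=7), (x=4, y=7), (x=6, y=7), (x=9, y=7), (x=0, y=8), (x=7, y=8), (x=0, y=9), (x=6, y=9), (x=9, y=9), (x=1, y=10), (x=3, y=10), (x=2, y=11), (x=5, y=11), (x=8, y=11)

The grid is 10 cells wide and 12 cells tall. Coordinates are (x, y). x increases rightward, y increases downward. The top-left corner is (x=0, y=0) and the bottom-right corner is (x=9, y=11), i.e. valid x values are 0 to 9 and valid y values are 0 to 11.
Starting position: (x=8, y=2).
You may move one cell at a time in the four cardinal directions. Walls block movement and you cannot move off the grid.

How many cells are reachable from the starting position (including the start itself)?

Answer: Reachable cells: 82

Derivation:
BFS flood-fill from (x=8, y=2):
  Distance 0: (x=8, y=2)
  Distance 1: (x=8, y=1), (x=7, y=2), (x=8, y=3)
  Distance 2: (x=9, y=1), (x=6, y=2), (x=7, y=3), (x=9, y=3), (x=8, y=4)
  Distance 3: (x=9, y=0), (x=6, y=1), (x=9, y=4)
  Distance 4: (x=6, y=0), (x=5, y=1)
  Distance 5: (x=5, y=0), (x=4, y=1)
  Distance 6: (x=4, y=0), (x=3, y=1)
  Distance 7: (x=3, y=0), (x=3, y=2)
  Distance 8: (x=2, y=0), (x=2, y=2), (x=3, y=3)
  Distance 9: (x=1, y=0), (x=2, y=3), (x=4, y=3), (x=3, y=4)
  Distance 10: (x=5, y=3), (x=2, y=4), (x=4, y=4), (x=3, y=5)
  Distance 11: (x=1, y=4), (x=5, y=4), (x=4, y=5), (x=3, y=6)
  Distance 12: (x=0, y=4), (x=6, y=4), (x=1, y=5), (x=5, y=5), (x=4, y=6), (x=3, y=7)
  Distance 13: (x=0, y=3), (x=1, y=6), (x=3, y=8)
  Distance 14: (x=0, y=2), (x=1, y=7), (x=2, y=8), (x=4, y=8), (x=3, y=9)
  Distance 15: (x=0, y=1), (x=0, y=7), (x=1, y=8), (x=5, y=8), (x=2, y=9), (x=4, y=9)
  Distance 16: (x=5, y=7), (x=6, y=8), (x=1, y=9), (x=5, y=9), (x=2, y=10), (x=4, y=10)
  Distance 17: (x=5, y=10), (x=4, y=11)
  Distance 18: (x=6, y=10), (x=3, y=11)
  Distance 19: (x=7, y=10), (x=6, y=11)
  Distance 20: (x=7, y=9), (x=8, y=10), (x=7, y=11)
  Distance 21: (x=8, y=9), (x=9, y=10)
  Distance 22: (x=8, y=8), (x=9, y=11)
  Distance 23: (x=8, y=7), (x=9, y=8)
  Distance 24: (x=8, y=6), (x=7, y=7)
  Distance 25: (x=7, y=6), (x=9, y=6)
  Distance 26: (x=7, y=5), (x=6, y=6)
Total reachable: 82 (grid has 85 open cells total)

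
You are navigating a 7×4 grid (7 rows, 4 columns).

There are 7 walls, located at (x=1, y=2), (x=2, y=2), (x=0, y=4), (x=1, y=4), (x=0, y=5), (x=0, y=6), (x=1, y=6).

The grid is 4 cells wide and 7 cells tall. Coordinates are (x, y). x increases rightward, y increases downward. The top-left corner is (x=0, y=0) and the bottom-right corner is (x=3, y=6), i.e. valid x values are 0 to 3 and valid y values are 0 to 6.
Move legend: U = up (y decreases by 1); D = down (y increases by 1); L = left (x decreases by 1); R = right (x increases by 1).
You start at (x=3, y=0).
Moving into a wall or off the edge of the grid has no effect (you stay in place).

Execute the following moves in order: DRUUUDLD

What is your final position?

Start: (x=3, y=0)
  D (down): (x=3, y=0) -> (x=3, y=1)
  R (right): blocked, stay at (x=3, y=1)
  U (up): (x=3, y=1) -> (x=3, y=0)
  U (up): blocked, stay at (x=3, y=0)
  U (up): blocked, stay at (x=3, y=0)
  D (down): (x=3, y=0) -> (x=3, y=1)
  L (left): (x=3, y=1) -> (x=2, y=1)
  D (down): blocked, stay at (x=2, y=1)
Final: (x=2, y=1)

Answer: Final position: (x=2, y=1)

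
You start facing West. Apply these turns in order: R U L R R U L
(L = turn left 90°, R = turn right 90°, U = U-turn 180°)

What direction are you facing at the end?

Start: West
  R (right (90° clockwise)) -> North
  U (U-turn (180°)) -> South
  L (left (90° counter-clockwise)) -> East
  R (right (90° clockwise)) -> South
  R (right (90° clockwise)) -> West
  U (U-turn (180°)) -> East
  L (left (90° counter-clockwise)) -> North
Final: North

Answer: Final heading: North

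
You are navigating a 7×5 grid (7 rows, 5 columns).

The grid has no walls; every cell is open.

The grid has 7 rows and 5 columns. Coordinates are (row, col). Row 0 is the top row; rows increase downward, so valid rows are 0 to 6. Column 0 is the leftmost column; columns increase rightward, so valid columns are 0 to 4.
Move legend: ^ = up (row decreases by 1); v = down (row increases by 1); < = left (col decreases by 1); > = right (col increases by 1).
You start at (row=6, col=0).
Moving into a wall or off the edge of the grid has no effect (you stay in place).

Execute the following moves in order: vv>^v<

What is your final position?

Answer: Final position: (row=6, col=0)

Derivation:
Start: (row=6, col=0)
  v (down): blocked, stay at (row=6, col=0)
  v (down): blocked, stay at (row=6, col=0)
  > (right): (row=6, col=0) -> (row=6, col=1)
  ^ (up): (row=6, col=1) -> (row=5, col=1)
  v (down): (row=5, col=1) -> (row=6, col=1)
  < (left): (row=6, col=1) -> (row=6, col=0)
Final: (row=6, col=0)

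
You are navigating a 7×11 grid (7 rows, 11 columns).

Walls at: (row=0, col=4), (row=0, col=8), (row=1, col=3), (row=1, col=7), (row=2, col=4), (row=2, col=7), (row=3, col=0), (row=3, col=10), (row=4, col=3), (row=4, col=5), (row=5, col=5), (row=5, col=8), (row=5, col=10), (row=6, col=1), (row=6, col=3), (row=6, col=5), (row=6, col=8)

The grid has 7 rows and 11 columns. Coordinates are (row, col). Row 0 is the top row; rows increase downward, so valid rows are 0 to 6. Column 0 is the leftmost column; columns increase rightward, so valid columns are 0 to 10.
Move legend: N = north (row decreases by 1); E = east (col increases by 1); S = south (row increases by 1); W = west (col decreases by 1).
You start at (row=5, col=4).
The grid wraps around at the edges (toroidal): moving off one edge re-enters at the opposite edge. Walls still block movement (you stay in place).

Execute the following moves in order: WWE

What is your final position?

Answer: Final position: (row=5, col=3)

Derivation:
Start: (row=5, col=4)
  W (west): (row=5, col=4) -> (row=5, col=3)
  W (west): (row=5, col=3) -> (row=5, col=2)
  E (east): (row=5, col=2) -> (row=5, col=3)
Final: (row=5, col=3)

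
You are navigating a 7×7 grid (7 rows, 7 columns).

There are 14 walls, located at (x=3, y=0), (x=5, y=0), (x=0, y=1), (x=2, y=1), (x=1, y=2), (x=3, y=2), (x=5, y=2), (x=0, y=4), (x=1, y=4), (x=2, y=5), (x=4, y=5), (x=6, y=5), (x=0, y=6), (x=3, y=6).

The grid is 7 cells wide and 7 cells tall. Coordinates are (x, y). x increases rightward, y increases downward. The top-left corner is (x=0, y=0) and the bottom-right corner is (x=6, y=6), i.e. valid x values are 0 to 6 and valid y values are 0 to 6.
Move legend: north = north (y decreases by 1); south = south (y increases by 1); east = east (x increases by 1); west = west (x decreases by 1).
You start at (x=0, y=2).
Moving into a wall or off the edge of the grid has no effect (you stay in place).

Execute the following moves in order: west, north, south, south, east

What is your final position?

Answer: Final position: (x=1, y=3)

Derivation:
Start: (x=0, y=2)
  west (west): blocked, stay at (x=0, y=2)
  north (north): blocked, stay at (x=0, y=2)
  south (south): (x=0, y=2) -> (x=0, y=3)
  south (south): blocked, stay at (x=0, y=3)
  east (east): (x=0, y=3) -> (x=1, y=3)
Final: (x=1, y=3)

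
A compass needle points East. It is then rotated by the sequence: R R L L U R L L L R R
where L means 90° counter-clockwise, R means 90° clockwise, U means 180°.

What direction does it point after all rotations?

Answer: Final heading: West

Derivation:
Start: East
  R (right (90° clockwise)) -> South
  R (right (90° clockwise)) -> West
  L (left (90° counter-clockwise)) -> South
  L (left (90° counter-clockwise)) -> East
  U (U-turn (180°)) -> West
  R (right (90° clockwise)) -> North
  L (left (90° counter-clockwise)) -> West
  L (left (90° counter-clockwise)) -> South
  L (left (90° counter-clockwise)) -> East
  R (right (90° clockwise)) -> South
  R (right (90° clockwise)) -> West
Final: West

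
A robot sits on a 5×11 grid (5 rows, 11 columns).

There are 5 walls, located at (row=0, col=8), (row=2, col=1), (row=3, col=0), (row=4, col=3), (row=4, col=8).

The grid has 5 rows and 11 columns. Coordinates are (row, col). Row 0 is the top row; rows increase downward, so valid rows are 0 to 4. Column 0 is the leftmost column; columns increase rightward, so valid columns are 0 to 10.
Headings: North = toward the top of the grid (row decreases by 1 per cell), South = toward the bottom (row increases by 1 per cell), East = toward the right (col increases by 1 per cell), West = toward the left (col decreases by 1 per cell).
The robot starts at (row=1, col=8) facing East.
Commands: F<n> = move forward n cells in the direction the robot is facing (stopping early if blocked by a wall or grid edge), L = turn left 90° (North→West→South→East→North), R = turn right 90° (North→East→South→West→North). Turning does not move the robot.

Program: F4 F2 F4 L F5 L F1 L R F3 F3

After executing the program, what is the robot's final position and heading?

Start: (row=1, col=8), facing East
  F4: move forward 2/4 (blocked), now at (row=1, col=10)
  F2: move forward 0/2 (blocked), now at (row=1, col=10)
  F4: move forward 0/4 (blocked), now at (row=1, col=10)
  L: turn left, now facing North
  F5: move forward 1/5 (blocked), now at (row=0, col=10)
  L: turn left, now facing West
  F1: move forward 1, now at (row=0, col=9)
  L: turn left, now facing South
  R: turn right, now facing West
  F3: move forward 0/3 (blocked), now at (row=0, col=9)
  F3: move forward 0/3 (blocked), now at (row=0, col=9)
Final: (row=0, col=9), facing West

Answer: Final position: (row=0, col=9), facing West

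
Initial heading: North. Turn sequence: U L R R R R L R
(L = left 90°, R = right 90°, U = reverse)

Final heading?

Start: North
  U (U-turn (180°)) -> South
  L (left (90° counter-clockwise)) -> East
  R (right (90° clockwise)) -> South
  R (right (90° clockwise)) -> West
  R (right (90° clockwise)) -> North
  R (right (90° clockwise)) -> East
  L (left (90° counter-clockwise)) -> North
  R (right (90° clockwise)) -> East
Final: East

Answer: Final heading: East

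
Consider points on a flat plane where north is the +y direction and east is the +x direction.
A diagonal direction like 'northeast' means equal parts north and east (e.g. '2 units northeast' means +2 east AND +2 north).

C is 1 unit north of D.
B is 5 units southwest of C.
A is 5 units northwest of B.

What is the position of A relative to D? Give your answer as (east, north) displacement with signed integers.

Place D at the origin (east=0, north=0).
  C is 1 unit north of D: delta (east=+0, north=+1); C at (east=0, north=1).
  B is 5 units southwest of C: delta (east=-5, north=-5); B at (east=-5, north=-4).
  A is 5 units northwest of B: delta (east=-5, north=+5); A at (east=-10, north=1).
Therefore A relative to D: (east=-10, north=1).

Answer: A is at (east=-10, north=1) relative to D.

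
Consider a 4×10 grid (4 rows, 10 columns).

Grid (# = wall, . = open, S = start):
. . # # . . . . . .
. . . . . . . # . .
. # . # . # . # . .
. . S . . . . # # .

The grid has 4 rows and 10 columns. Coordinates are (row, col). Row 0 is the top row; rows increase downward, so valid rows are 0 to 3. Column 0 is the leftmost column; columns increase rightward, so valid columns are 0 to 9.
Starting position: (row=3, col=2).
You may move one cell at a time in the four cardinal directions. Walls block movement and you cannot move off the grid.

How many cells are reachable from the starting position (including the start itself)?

Answer: Reachable cells: 31

Derivation:
BFS flood-fill from (row=3, col=2):
  Distance 0: (row=3, col=2)
  Distance 1: (row=2, col=2), (row=3, col=1), (row=3, col=3)
  Distance 2: (row=1, col=2), (row=3, col=0), (row=3, col=4)
  Distance 3: (row=1, col=1), (row=1, col=3), (row=2, col=0), (row=2, col=4), (row=3, col=5)
  Distance 4: (row=0, col=1), (row=1, col=0), (row=1, col=4), (row=3, col=6)
  Distance 5: (row=0, col=0), (row=0, col=4), (row=1, col=5), (row=2, col=6)
  Distance 6: (row=0, col=5), (row=1, col=6)
  Distance 7: (row=0, col=6)
  Distance 8: (row=0, col=7)
  Distance 9: (row=0, col=8)
  Distance 10: (row=0, col=9), (row=1, col=8)
  Distance 11: (row=1, col=9), (row=2, col=8)
  Distance 12: (row=2, col=9)
  Distance 13: (row=3, col=9)
Total reachable: 31 (grid has 31 open cells total)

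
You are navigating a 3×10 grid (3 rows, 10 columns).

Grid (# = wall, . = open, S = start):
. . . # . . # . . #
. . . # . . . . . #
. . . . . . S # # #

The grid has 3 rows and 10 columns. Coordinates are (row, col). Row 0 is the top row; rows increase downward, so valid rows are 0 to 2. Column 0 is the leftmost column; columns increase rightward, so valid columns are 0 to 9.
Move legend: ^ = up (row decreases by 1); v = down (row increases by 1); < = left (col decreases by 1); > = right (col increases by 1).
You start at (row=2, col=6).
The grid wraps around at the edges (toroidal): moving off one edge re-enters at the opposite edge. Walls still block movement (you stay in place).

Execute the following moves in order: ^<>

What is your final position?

Start: (row=2, col=6)
  ^ (up): (row=2, col=6) -> (row=1, col=6)
  < (left): (row=1, col=6) -> (row=1, col=5)
  > (right): (row=1, col=5) -> (row=1, col=6)
Final: (row=1, col=6)

Answer: Final position: (row=1, col=6)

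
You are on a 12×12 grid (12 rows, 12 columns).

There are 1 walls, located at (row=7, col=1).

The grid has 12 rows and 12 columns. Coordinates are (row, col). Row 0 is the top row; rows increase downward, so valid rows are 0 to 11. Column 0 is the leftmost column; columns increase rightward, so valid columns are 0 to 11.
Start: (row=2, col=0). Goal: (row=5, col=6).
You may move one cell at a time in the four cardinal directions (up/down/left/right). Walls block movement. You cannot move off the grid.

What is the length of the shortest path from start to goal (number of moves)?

Answer: Shortest path length: 9

Derivation:
BFS from (row=2, col=0) until reaching (row=5, col=6):
  Distance 0: (row=2, col=0)
  Distance 1: (row=1, col=0), (row=2, col=1), (row=3, col=0)
  Distance 2: (row=0, col=0), (row=1, col=1), (row=2, col=2), (row=3, col=1), (row=4, col=0)
  Distance 3: (row=0, col=1), (row=1, col=2), (row=2, col=3), (row=3, col=2), (row=4, col=1), (row=5, col=0)
  Distance 4: (row=0, col=2), (row=1, col=3), (row=2, col=4), (row=3, col=3), (row=4, col=2), (row=5, col=1), (row=6, col=0)
  Distance 5: (row=0, col=3), (row=1, col=4), (row=2, col=5), (row=3, col=4), (row=4, col=3), (row=5, col=2), (row=6, col=1), (row=7, col=0)
  Distance 6: (row=0, col=4), (row=1, col=5), (row=2, col=6), (row=3, col=5), (row=4, col=4), (row=5, col=3), (row=6, col=2), (row=8, col=0)
  Distance 7: (row=0, col=5), (row=1, col=6), (row=2, col=7), (row=3, col=6), (row=4, col=5), (row=5, col=4), (row=6, col=3), (row=7, col=2), (row=8, col=1), (row=9, col=0)
  Distance 8: (row=0, col=6), (row=1, col=7), (row=2, col=8), (row=3, col=7), (row=4, col=6), (row=5, col=5), (row=6, col=4), (row=7, col=3), (row=8, col=2), (row=9, col=1), (row=10, col=0)
  Distance 9: (row=0, col=7), (row=1, col=8), (row=2, col=9), (row=3, col=8), (row=4, col=7), (row=5, col=6), (row=6, col=5), (row=7, col=4), (row=8, col=3), (row=9, col=2), (row=10, col=1), (row=11, col=0)  <- goal reached here
One shortest path (9 moves): (row=2, col=0) -> (row=2, col=1) -> (row=2, col=2) -> (row=2, col=3) -> (row=2, col=4) -> (row=2, col=5) -> (row=2, col=6) -> (row=3, col=6) -> (row=4, col=6) -> (row=5, col=6)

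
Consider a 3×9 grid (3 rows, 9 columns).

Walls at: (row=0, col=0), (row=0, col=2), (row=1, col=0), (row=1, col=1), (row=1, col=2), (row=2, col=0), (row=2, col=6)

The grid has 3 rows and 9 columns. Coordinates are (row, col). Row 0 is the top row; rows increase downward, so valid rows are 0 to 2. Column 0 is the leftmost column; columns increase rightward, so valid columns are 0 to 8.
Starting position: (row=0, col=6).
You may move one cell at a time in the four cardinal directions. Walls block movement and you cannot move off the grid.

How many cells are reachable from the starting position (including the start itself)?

BFS flood-fill from (row=0, col=6):
  Distance 0: (row=0, col=6)
  Distance 1: (row=0, col=5), (row=0, col=7), (row=1, col=6)
  Distance 2: (row=0, col=4), (row=0, col=8), (row=1, col=5), (row=1, col=7)
  Distance 3: (row=0, col=3), (row=1, col=4), (row=1, col=8), (row=2, col=5), (row=2, col=7)
  Distance 4: (row=1, col=3), (row=2, col=4), (row=2, col=8)
  Distance 5: (row=2, col=3)
  Distance 6: (row=2, col=2)
  Distance 7: (row=2, col=1)
Total reachable: 19 (grid has 20 open cells total)

Answer: Reachable cells: 19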